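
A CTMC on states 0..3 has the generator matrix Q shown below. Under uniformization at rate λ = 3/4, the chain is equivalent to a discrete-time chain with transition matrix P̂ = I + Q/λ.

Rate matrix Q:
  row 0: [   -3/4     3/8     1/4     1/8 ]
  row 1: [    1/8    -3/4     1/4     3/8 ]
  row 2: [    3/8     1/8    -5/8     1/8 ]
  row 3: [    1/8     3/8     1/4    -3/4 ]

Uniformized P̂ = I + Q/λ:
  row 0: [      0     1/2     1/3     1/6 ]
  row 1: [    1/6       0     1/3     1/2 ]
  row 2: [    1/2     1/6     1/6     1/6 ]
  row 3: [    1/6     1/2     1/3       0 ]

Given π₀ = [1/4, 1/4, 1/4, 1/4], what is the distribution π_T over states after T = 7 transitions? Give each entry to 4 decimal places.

π = [0.2245, 0.2703, 0.2857, 0.2195]

t=0: π = [0.2500, 0.2500, 0.2500, 0.2500]
t=1: π = [0.2083, 0.2917, 0.2917, 0.2083]
t=2: π = [0.2292, 0.2569, 0.2847, 0.2292]
t=3: π = [0.2234, 0.2766, 0.2859, 0.2141]
t=4: π = [0.2247, 0.2664, 0.2857, 0.2232]
t=5: π = [0.2244, 0.2716, 0.2857, 0.2183]
t=6: π = [0.2245, 0.2690, 0.2857, 0.2208]
t=7: π = [0.2245, 0.2703, 0.2857, 0.2195]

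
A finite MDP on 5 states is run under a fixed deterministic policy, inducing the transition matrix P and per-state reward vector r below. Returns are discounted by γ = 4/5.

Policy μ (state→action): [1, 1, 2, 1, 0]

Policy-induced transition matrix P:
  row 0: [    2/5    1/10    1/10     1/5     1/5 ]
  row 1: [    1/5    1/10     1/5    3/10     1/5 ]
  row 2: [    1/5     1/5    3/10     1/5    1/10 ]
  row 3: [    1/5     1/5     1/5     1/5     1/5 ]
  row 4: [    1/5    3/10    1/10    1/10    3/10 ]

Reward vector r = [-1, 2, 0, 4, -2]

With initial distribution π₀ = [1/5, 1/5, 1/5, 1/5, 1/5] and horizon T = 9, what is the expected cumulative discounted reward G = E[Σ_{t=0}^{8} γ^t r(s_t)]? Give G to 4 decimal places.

G = 2.2575

t=0: π = [0.2000, 0.2000, 0.2000, 0.2000, 0.2000], E[r] = 0.6000, γ^t·E[r] = 0.600000, running G = 0.600000
t=1: π = [0.2400, 0.1800, 0.1800, 0.2000, 0.2000], E[r] = 0.5200, γ^t·E[r] = 0.416000, running G = 1.016000
t=2: π = [0.2480, 0.1780, 0.1740, 0.1980, 0.2020], E[r] = 0.4960, γ^t·E[r] = 0.317440, running G = 1.333440
t=3: π = [0.2496, 0.1776, 0.1724, 0.1976, 0.2028], E[r] = 0.4904, γ^t·E[r] = 0.251085, running G = 1.584525
t=4: π = [0.2499, 0.1776, 0.1720, 0.1975, 0.2030], E[r] = 0.4890, γ^t·E[r] = 0.200311, running G = 1.784836
t=5: π = [0.2500, 0.1776, 0.1719, 0.1975, 0.2031], E[r] = 0.4887, γ^t·E[r] = 0.160146, running G = 1.944982
t=6: π = [0.2500, 0.1776, 0.1719, 0.1974, 0.2031], E[r] = 0.4887, γ^t·E[r] = 0.128098, running G = 2.073080
t=7: π = [0.2500, 0.1776, 0.1719, 0.1974, 0.2031], E[r] = 0.4886, γ^t·E[r] = 0.102475, running G = 2.175556
t=8: π = [0.2500, 0.1776, 0.1719, 0.1974, 0.2031], E[r] = 0.4886, γ^t·E[r] = 0.081980, running G = 2.257536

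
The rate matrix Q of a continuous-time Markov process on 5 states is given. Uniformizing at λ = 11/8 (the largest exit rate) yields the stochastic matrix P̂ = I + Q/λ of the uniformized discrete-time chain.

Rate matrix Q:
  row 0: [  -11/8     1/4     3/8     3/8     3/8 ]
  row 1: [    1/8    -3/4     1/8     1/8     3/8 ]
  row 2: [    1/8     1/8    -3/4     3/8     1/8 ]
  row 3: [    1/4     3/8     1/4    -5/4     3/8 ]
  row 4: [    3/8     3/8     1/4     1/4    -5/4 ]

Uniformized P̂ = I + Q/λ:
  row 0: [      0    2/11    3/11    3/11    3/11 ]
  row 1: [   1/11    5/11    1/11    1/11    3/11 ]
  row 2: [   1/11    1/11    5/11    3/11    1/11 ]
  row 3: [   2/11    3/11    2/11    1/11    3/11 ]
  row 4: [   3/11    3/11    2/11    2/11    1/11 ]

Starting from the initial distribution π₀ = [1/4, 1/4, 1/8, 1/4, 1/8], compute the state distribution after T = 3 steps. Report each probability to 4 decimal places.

π = [0.1289, 0.2687, 0.2312, 0.1745, 0.1967]

t=0: π = [0.2500, 0.2500, 0.1250, 0.2500, 0.1250]
t=1: π = [0.1136, 0.2727, 0.2159, 0.1705, 0.2273]
t=2: π = [0.1374, 0.2727, 0.2262, 0.1715, 0.1921]
t=3: π = [0.1289, 0.2687, 0.2312, 0.1745, 0.1967]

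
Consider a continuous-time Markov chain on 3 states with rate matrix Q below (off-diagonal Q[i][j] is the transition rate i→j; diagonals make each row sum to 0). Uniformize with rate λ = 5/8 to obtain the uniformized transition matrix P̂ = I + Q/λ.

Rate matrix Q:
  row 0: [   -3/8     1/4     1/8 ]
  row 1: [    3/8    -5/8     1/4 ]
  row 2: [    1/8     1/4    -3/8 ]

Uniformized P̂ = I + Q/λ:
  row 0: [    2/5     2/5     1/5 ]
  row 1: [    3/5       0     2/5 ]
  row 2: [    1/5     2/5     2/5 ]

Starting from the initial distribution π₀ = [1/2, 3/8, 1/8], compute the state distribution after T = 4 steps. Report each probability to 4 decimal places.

t=0: π = [0.5000, 0.3750, 0.1250]
t=1: π = [0.4500, 0.2500, 0.3000]
t=2: π = [0.3900, 0.3000, 0.3100]
t=3: π = [0.3980, 0.2800, 0.3220]
t=4: π = [0.3916, 0.2880, 0.3204]

π = [0.3916, 0.2880, 0.3204]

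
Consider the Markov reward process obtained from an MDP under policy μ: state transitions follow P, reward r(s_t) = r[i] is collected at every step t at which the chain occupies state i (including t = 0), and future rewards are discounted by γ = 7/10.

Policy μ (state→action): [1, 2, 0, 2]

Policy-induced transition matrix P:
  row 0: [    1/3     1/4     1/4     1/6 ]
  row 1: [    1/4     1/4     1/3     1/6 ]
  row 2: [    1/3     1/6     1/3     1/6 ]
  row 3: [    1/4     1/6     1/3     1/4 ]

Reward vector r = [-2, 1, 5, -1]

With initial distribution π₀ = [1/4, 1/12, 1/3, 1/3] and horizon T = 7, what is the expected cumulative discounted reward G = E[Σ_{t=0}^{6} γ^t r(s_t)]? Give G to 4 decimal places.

t=0: π = [0.2500, 0.0833, 0.3333, 0.3333], E[r] = 0.9167, γ^t·E[r] = 0.916667, running G = 0.916667
t=1: π = [0.2986, 0.1944, 0.3125, 0.1944], E[r] = 0.9653, γ^t·E[r] = 0.675694, running G = 1.592361
t=2: π = [0.3009, 0.2078, 0.3084, 0.1829], E[r] = 0.9653, γ^t·E[r] = 0.472986, running G = 2.065347
t=3: π = [0.3008, 0.2091, 0.3083, 0.1819], E[r] = 0.9669, γ^t·E[r] = 0.331636, running G = 2.396983
t=4: π = [0.3008, 0.2092, 0.3083, 0.1818], E[r] = 0.9672, γ^t·E[r] = 0.232216, running G = 2.629199
t=5: π = [0.3008, 0.2092, 0.3083, 0.1818], E[r] = 0.9672, γ^t·E[r] = 0.162556, running G = 2.791755
t=6: π = [0.3008, 0.2092, 0.3083, 0.1818], E[r] = 0.9672, γ^t·E[r] = 0.113789, running G = 2.905544

G = 2.9055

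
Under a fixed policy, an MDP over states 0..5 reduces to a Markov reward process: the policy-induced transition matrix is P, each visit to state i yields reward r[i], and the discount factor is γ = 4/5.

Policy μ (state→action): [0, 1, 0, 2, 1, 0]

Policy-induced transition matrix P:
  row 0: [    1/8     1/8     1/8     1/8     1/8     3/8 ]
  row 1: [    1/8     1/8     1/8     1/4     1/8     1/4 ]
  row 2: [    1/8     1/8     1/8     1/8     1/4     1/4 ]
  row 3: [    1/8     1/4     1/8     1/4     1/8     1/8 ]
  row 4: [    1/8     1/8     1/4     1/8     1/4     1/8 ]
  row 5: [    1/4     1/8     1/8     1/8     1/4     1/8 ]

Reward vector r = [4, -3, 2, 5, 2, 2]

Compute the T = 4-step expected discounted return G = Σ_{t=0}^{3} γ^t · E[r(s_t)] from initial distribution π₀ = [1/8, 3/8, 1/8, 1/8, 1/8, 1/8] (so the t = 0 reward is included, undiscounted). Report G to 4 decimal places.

G = 4.8375

t=0: π = [0.1250, 0.3750, 0.1250, 0.1250, 0.1250, 0.1250], E[r] = 0.7500, γ^t·E[r] = 0.750000, running G = 0.750000
t=1: π = [0.1406, 0.1406, 0.1406, 0.1875, 0.1719, 0.2188], E[r] = 2.1406, γ^t·E[r] = 1.712500, running G = 2.462500
t=2: π = [0.1523, 0.1484, 0.1465, 0.1660, 0.1914, 0.1953], E[r] = 2.0605, γ^t·E[r] = 1.318750, running G = 3.781250
t=3: π = [0.1494, 0.1458, 0.1489, 0.1643, 0.1917, 0.2000], E[r] = 2.0630, γ^t·E[r] = 1.056250, running G = 4.837500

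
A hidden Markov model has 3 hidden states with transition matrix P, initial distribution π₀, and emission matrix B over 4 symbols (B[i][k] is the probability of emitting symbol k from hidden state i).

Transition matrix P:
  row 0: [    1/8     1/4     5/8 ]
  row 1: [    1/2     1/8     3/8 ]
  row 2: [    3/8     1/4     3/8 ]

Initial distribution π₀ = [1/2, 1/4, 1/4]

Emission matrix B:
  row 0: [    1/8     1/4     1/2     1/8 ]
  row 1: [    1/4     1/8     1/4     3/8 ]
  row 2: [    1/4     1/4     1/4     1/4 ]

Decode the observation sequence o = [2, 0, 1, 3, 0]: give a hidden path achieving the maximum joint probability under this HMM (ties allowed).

path = [0, 2, 0, 2, 2]

t=0: δ = [2.500e-01, 6.250e-02, 6.250e-02]  (obs o_0=2)
t=1: δ = [3.906e-03, 1.562e-02, 3.906e-02]  ψ = [0, 0, 0]  (obs o_1=0)
t=2: δ = [3.662e-03, 1.221e-03, 3.662e-03]  ψ = [2, 2, 2]  (obs o_2=1)
t=3: δ = [1.717e-04, 3.433e-04, 5.722e-04]  ψ = [2, 0, 0]  (obs o_3=3)
t=4: δ = [2.682e-05, 3.576e-05, 5.364e-05]  ψ = [2, 2, 2]  (obs o_4=0)
backtrack: best end state = 2; path = [0, 2, 0, 2, 2]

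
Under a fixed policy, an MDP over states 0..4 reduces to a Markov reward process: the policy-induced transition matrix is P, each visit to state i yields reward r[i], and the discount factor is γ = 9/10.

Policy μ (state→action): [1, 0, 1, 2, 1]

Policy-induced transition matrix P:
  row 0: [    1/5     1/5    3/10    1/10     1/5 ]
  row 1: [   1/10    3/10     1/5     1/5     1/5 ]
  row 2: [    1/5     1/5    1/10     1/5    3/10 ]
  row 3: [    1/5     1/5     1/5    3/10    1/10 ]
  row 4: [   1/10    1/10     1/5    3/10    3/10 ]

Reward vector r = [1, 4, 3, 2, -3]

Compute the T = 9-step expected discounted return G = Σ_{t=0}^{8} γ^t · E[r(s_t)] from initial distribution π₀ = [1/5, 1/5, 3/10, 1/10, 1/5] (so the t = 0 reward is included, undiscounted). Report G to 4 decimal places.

t=0: π = [0.2000, 0.2000, 0.3000, 0.1000, 0.2000], E[r] = 1.5000, γ^t·E[r] = 1.500000, running G = 1.500000
t=1: π = [0.1600, 0.2000, 0.1900, 0.2100, 0.2400], E[r] = 1.2300, γ^t·E[r] = 1.107000, running G = 2.607000
t=2: π = [0.1560, 0.1960, 0.1970, 0.2290, 0.2220], E[r] = 1.3230, γ^t·E[r] = 1.071630, running G = 3.678630
t=3: π = [0.1582, 0.1974, 0.1959, 0.2295, 0.2190], E[r] = 1.3375, γ^t·E[r] = 0.975038, running G = 4.653668
t=4: π = [0.1584, 0.1978, 0.1962, 0.2290, 0.2185], E[r] = 1.3409, γ^t·E[r] = 0.879732, running G = 5.533399
t=5: π = [0.1584, 0.1979, 0.1962, 0.2289, 0.2186], E[r] = 1.3408, γ^t·E[r] = 0.791753, running G = 6.325152
t=6: π = [0.1583, 0.1979, 0.1962, 0.2289, 0.2186], E[r] = 1.3408, γ^t·E[r] = 0.712558, running G = 7.037710
t=7: π = [0.1583, 0.1979, 0.1962, 0.2289, 0.2186], E[r] = 1.3408, γ^t·E[r] = 0.641296, running G = 7.679007
t=8: π = [0.1583, 0.1979, 0.1962, 0.2289, 0.2186], E[r] = 1.3408, γ^t·E[r] = 0.577167, running G = 8.256173

G = 8.2562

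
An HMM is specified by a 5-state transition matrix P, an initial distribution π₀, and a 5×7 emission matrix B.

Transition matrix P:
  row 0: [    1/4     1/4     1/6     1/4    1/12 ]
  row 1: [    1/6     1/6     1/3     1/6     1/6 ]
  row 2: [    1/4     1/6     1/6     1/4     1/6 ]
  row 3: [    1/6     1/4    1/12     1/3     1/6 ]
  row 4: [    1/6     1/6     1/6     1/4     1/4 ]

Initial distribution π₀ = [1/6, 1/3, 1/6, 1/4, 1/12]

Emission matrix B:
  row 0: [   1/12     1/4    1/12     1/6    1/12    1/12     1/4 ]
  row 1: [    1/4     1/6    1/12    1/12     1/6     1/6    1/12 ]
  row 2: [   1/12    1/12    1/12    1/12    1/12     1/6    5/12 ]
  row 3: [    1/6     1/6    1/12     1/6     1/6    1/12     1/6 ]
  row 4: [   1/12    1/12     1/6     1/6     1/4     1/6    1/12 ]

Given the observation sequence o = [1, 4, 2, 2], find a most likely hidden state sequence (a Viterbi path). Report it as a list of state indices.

t=0: δ = [4.167e-02, 5.556e-02, 1.389e-02, 4.167e-02, 6.944e-03]  (obs o_0=1)
t=1: δ = [8.681e-04, 1.736e-03, 1.543e-03, 2.315e-03, 2.315e-03]  ψ = [0, 0, 1, 3, 1]  (obs o_1=4)
t=2: δ = [3.215e-05, 4.823e-05, 4.823e-05, 6.430e-05, 9.645e-05]  ψ = [2, 3, 1, 3, 4]  (obs o_2=2)
t=3: δ = [1.340e-06, 1.340e-06, 1.340e-06, 2.009e-06, 4.019e-06]  ψ = [4, 3, 1, 4, 4]  (obs o_3=2)
backtrack: best end state = 4; path = [1, 4, 4, 4]

path = [1, 4, 4, 4]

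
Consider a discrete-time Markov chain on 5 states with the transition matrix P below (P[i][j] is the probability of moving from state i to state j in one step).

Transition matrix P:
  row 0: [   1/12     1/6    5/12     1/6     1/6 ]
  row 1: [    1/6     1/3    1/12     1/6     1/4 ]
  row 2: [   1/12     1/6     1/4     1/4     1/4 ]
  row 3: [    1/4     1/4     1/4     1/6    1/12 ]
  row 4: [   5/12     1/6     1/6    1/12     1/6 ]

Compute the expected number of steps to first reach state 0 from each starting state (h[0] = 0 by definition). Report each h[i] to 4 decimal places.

First-step conditioning: h[0] = 0; for i ≠ 0, h[i] = 1 + Σ_k P[i][k]·h[k].
  h[1] = 1 + 1/3·h[1] + 1/12·h[2] + 1/6·h[3] + 1/4·h[4]
  h[2] = 1 + 1/6·h[1] + 1/4·h[2] + 1/4·h[3] + 1/4·h[4]
  h[3] = 1 + 1/4·h[1] + 1/4·h[2] + 1/6·h[3] + 1/12·h[4]
  h[4] = 1 + 1/6·h[1] + 1/6·h[2] + 1/12·h[3] + 1/6·h[4]
Solving the 4×4 linear system over states ≠ 0 gives exactly h = [0, 9096/1991, 9978/1991, 8820/1991, 7086/1991] (h[0] = 0 is the target).

h = [0.0000, 4.5686, 5.0116, 4.4299, 3.5590]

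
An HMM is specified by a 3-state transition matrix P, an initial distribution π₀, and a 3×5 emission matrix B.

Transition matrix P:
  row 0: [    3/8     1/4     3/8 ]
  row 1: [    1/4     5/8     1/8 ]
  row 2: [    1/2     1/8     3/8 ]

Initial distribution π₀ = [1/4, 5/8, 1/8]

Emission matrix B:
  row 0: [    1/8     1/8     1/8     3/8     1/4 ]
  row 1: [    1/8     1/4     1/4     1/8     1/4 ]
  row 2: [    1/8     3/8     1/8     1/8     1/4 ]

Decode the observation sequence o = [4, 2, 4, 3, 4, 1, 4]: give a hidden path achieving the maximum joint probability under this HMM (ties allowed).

t=0: δ = [6.250e-02, 1.562e-01, 3.125e-02]  (obs o_0=4)
t=1: δ = [4.883e-03, 2.441e-02, 2.930e-03]  ψ = [1, 1, 0]  (obs o_1=2)
t=2: δ = [1.526e-03, 3.815e-03, 7.629e-04]  ψ = [1, 1, 1]  (obs o_2=4)
t=3: δ = [3.576e-04, 2.980e-04, 7.153e-05]  ψ = [1, 1, 0]  (obs o_3=3)
t=4: δ = [3.353e-05, 4.657e-05, 3.353e-05]  ψ = [0, 1, 0]  (obs o_4=4)
t=5: δ = [2.095e-06, 7.276e-06, 4.715e-06]  ψ = [2, 1, 0]  (obs o_5=1)
t=6: δ = [5.894e-07, 1.137e-06, 4.420e-07]  ψ = [2, 1, 2]  (obs o_6=4)
backtrack: best end state = 1; path = [1, 1, 1, 1, 1, 1, 1]

path = [1, 1, 1, 1, 1, 1, 1]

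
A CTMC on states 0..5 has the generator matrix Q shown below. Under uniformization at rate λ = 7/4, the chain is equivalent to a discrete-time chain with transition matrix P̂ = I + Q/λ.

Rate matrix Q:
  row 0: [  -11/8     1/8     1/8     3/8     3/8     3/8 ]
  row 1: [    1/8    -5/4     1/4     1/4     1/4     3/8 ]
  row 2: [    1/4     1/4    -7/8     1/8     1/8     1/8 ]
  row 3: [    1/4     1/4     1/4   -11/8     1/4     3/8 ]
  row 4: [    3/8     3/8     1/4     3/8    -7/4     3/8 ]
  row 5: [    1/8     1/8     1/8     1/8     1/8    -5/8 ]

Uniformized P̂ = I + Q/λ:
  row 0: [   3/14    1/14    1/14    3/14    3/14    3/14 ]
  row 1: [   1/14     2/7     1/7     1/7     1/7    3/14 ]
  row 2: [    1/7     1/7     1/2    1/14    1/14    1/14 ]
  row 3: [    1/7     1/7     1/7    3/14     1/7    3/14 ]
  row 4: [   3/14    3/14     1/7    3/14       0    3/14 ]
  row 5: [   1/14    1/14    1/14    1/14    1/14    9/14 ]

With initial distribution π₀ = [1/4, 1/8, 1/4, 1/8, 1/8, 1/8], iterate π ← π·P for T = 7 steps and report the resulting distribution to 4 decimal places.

t=0: π = [0.2500, 0.1250, 0.2500, 0.1250, 0.1250, 0.1250]
t=1: π = [0.1518, 0.1429, 0.2054, 0.1518, 0.1161, 0.2321]
t=2: π = [0.1352, 0.1441, 0.1888, 0.1416, 0.1059, 0.2844]
t=3: π = [0.1295, 0.1410, 0.1803, 0.1364, 0.1036, 0.3092]
t=4: π = [0.1273, 0.1391, 0.1759, 0.1343, 0.1023, 0.3211]
t=5: π = [0.1264, 0.1380, 0.1737, 0.1334, 0.1018, 0.3267]
t=6: π = [0.1260, 0.1375, 0.1725, 0.1329, 0.1016, 0.3295]
t=7: π = [0.1258, 0.1372, 0.1719, 0.1327, 0.1015, 0.3309]

π = [0.1258, 0.1372, 0.1719, 0.1327, 0.1015, 0.3309]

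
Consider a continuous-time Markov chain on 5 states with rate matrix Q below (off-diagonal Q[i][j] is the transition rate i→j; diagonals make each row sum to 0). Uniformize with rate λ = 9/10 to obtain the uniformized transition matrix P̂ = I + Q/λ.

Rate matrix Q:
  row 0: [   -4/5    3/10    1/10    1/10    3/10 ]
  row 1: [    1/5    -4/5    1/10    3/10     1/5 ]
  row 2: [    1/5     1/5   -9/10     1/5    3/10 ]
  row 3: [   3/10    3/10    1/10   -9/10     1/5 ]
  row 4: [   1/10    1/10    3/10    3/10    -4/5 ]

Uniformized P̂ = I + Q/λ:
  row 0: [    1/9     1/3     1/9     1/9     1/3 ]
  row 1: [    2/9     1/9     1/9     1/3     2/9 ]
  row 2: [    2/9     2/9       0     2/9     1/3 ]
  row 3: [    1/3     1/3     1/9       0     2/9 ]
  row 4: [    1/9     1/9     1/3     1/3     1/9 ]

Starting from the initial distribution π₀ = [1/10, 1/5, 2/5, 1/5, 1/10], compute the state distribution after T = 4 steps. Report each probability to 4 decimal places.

t=0: π = [0.1000, 0.2000, 0.4000, 0.2000, 0.1000]
t=1: π = [0.2222, 0.2222, 0.0889, 0.2000, 0.2667]
t=2: π = [0.1901, 0.2148, 0.1605, 0.2074, 0.2272]
t=3: π = [0.1989, 0.2173, 0.1438, 0.2041, 0.2359]
t=4: π = [0.1966, 0.2166, 0.1476, 0.2051, 0.2341]

π = [0.1966, 0.2166, 0.1476, 0.2051, 0.2341]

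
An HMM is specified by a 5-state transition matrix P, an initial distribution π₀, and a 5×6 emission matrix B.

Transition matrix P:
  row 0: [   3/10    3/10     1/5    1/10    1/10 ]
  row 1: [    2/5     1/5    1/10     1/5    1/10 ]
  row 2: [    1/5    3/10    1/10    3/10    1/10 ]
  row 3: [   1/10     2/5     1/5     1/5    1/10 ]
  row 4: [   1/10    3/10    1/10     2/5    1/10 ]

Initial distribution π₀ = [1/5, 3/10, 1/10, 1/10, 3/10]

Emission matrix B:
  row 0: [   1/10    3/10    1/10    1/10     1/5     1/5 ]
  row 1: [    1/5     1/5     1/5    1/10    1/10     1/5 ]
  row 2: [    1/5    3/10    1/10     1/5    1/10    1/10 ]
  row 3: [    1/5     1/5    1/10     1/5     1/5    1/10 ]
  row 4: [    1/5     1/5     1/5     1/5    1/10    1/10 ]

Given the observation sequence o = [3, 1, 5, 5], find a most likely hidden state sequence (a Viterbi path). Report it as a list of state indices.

t=0: δ = [2.000e-02, 3.000e-02, 2.000e-02, 2.000e-02, 6.000e-02]  (obs o_0=3)
t=1: δ = [3.600e-03, 3.600e-03, 1.800e-03, 4.800e-03, 1.200e-03]  ψ = [1, 4, 4, 4, 4]  (obs o_1=1)
t=2: δ = [2.880e-04, 3.840e-04, 9.600e-05, 9.600e-05, 4.800e-05]  ψ = [1, 3, 3, 3, 3]  (obs o_2=5)
t=3: δ = [3.072e-05, 1.728e-05, 5.760e-06, 7.680e-06, 3.840e-06]  ψ = [1, 0, 0, 1, 1]  (obs o_3=5)
backtrack: best end state = 0; path = [4, 3, 1, 0]

path = [4, 3, 1, 0]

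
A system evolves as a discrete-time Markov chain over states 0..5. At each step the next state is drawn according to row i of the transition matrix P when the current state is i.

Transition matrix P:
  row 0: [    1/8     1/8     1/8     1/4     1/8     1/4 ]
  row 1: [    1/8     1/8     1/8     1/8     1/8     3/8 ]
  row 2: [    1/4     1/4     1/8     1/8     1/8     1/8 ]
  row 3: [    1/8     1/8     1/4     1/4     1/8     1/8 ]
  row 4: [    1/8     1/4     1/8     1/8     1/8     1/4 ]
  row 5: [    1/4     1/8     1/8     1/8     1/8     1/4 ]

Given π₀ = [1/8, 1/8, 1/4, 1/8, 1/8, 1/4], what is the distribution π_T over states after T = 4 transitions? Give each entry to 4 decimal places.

t=0: π = [0.1250, 0.1250, 0.2500, 0.1250, 0.1250, 0.2500]
t=1: π = [0.1875, 0.1719, 0.1406, 0.1563, 0.1250, 0.2188]
t=2: π = [0.1699, 0.1582, 0.1445, 0.1680, 0.1250, 0.2344]
t=3: π = [0.1724, 0.1587, 0.1460, 0.1672, 0.1250, 0.2307]
t=4: π = [0.1721, 0.1589, 0.1459, 0.1674, 0.1250, 0.2307]

π = [0.1721, 0.1589, 0.1459, 0.1674, 0.1250, 0.2307]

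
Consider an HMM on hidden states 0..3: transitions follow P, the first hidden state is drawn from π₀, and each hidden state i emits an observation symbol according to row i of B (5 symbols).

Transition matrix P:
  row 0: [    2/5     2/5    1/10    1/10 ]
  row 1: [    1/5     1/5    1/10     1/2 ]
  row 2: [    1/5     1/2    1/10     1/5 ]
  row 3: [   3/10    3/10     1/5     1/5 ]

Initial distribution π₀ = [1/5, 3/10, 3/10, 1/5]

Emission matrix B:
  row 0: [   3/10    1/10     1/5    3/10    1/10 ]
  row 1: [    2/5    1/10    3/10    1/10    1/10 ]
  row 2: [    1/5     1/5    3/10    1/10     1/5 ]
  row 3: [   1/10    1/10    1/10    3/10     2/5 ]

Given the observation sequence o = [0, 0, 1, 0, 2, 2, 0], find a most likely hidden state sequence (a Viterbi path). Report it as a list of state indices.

t=0: δ = [6.000e-02, 1.200e-01, 6.000e-02, 2.000e-02]  (obs o_0=0)
t=1: δ = [7.200e-03, 1.200e-02, 2.400e-03, 6.000e-03]  ψ = [0, 2, 1, 1]  (obs o_1=0)
t=2: δ = [2.880e-04, 2.880e-04, 2.400e-04, 6.000e-04]  ψ = [0, 0, 1, 1]  (obs o_2=1)
t=3: δ = [5.400e-05, 7.200e-05, 2.400e-05, 1.440e-05]  ψ = [3, 3, 3, 1]  (obs o_3=0)
t=4: δ = [4.320e-06, 6.480e-06, 2.160e-06, 3.600e-06]  ψ = [0, 0, 1, 1]  (obs o_4=2)
t=5: δ = [3.456e-07, 5.184e-07, 2.160e-07, 3.240e-07]  ψ = [0, 0, 3, 1]  (obs o_5=2)
t=6: δ = [4.147e-08, 5.530e-08, 1.296e-08, 2.592e-08]  ψ = [0, 0, 3, 1]  (obs o_6=0)
backtrack: best end state = 1; path = [2, 1, 3, 0, 0, 0, 1]

path = [2, 1, 3, 0, 0, 0, 1]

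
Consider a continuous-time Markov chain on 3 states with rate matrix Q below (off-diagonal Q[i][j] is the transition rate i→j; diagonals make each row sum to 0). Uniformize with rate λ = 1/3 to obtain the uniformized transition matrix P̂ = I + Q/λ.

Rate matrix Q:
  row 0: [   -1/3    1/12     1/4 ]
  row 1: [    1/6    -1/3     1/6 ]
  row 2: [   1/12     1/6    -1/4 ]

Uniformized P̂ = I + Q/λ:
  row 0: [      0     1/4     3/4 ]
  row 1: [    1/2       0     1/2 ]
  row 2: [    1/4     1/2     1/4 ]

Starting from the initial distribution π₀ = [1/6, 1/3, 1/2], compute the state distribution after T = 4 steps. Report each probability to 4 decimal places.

t=0: π = [0.1667, 0.3333, 0.5000]
t=1: π = [0.2917, 0.2917, 0.4167]
t=2: π = [0.2500, 0.2813, 0.4688]
t=3: π = [0.2578, 0.2969, 0.4453]
t=4: π = [0.2598, 0.2871, 0.4531]

π = [0.2598, 0.2871, 0.4531]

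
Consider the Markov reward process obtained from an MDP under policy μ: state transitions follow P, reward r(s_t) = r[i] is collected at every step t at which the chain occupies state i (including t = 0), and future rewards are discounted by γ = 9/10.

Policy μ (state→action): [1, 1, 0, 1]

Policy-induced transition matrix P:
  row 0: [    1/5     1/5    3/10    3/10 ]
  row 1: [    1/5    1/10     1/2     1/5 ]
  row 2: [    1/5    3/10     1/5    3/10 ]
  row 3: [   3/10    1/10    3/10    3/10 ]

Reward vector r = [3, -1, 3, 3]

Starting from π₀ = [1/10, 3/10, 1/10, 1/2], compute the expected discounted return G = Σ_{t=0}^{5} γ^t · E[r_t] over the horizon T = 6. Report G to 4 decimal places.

G = 10.3101

t=0: π = [0.1000, 0.3000, 0.1000, 0.5000], E[r] = 1.8000, γ^t·E[r] = 1.800000, running G = 1.800000
t=1: π = [0.2500, 0.1300, 0.3500, 0.2700], E[r] = 2.4800, γ^t·E[r] = 2.232000, running G = 4.032000
t=2: π = [0.2270, 0.1950, 0.2910, 0.2870], E[r] = 2.2200, γ^t·E[r] = 1.798200, running G = 5.830200
t=3: π = [0.2287, 0.1809, 0.3099, 0.2805], E[r] = 2.2764, γ^t·E[r] = 1.659496, running G = 7.489696
t=4: π = [0.2281, 0.1849, 0.3052, 0.2819], E[r] = 2.2606, γ^t·E[r] = 1.483180, running G = 8.972875
t=5: π = [0.2282, 0.1838, 0.3065, 0.2815], E[r] = 2.2646, γ^t·E[r] = 1.337240, running G = 10.310115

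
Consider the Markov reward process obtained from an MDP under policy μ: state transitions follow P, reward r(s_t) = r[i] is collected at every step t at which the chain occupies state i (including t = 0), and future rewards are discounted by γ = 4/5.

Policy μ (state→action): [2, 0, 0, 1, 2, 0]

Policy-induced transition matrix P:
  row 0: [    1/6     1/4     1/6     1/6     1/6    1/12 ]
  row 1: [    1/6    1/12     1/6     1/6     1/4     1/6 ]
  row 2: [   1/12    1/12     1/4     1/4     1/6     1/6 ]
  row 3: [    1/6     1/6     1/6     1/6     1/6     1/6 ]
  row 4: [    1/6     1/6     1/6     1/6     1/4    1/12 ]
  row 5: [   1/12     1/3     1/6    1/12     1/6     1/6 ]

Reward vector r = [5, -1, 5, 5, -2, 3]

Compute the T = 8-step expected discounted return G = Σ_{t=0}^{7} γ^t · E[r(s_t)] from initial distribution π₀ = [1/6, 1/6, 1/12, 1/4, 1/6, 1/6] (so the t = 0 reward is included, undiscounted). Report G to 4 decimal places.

G = 9.7365

t=0: π = [0.1667, 0.1667, 0.0833, 0.2500, 0.1667, 0.1667], E[r] = 2.5000, γ^t·E[r] = 2.500000, running G = 2.500000
t=1: π = [0.1458, 0.1875, 0.1736, 0.1597, 0.1944, 0.1389], E[r] = 2.2361, γ^t·E[r] = 1.788889, running G = 4.288889
t=2: π = [0.1406, 0.1719, 0.1811, 0.1696, 0.1985, 0.1383], E[r] = 2.3027, γ^t·E[r] = 1.473704, running G = 5.762593
t=3: π = [0.1400, 0.1720, 0.1818, 0.1702, 0.1975, 0.1384], E[r] = 2.3084, γ^t·E[r] = 1.181877, running G = 6.944469
t=4: π = [0.1400, 0.1719, 0.1818, 0.1703, 0.1975, 0.1385], E[r] = 2.3092, γ^t·E[r] = 0.945829, running G = 7.890298
t=5: π = [0.1400, 0.1719, 0.1818, 0.1703, 0.1974, 0.1385], E[r] = 2.3091, γ^t·E[r] = 0.756648, running G = 8.646946
t=6: π = [0.1400, 0.1719, 0.1818, 0.1703, 0.1974, 0.1385], E[r] = 2.3091, γ^t·E[r] = 0.605319, running G = 9.252265
t=7: π = [0.1400, 0.1719, 0.1818, 0.1703, 0.1974, 0.1385], E[r] = 2.3091, γ^t·E[r] = 0.484254, running G = 9.736519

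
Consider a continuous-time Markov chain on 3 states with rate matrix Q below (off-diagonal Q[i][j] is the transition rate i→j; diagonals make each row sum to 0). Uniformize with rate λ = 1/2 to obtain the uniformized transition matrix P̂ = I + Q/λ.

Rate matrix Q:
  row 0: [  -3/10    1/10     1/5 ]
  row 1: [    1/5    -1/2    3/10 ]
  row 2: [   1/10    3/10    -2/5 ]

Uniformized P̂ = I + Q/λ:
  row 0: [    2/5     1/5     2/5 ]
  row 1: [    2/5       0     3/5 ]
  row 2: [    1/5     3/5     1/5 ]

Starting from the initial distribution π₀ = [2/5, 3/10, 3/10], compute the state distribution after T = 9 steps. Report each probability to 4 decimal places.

π = [0.3236, 0.2940, 0.3824]

t=0: π = [0.4000, 0.3000, 0.3000]
t=1: π = [0.3400, 0.2600, 0.4000]
t=2: π = [0.3200, 0.3080, 0.3720]
t=3: π = [0.3256, 0.2872, 0.3872]
t=4: π = [0.3226, 0.2974, 0.3800]
t=5: π = [0.3240, 0.2925, 0.3835]
t=6: π = [0.3233, 0.2949, 0.3818]
t=7: π = [0.3236, 0.2937, 0.3826]
t=8: π = [0.3235, 0.2943, 0.3822]
t=9: π = [0.3236, 0.2940, 0.3824]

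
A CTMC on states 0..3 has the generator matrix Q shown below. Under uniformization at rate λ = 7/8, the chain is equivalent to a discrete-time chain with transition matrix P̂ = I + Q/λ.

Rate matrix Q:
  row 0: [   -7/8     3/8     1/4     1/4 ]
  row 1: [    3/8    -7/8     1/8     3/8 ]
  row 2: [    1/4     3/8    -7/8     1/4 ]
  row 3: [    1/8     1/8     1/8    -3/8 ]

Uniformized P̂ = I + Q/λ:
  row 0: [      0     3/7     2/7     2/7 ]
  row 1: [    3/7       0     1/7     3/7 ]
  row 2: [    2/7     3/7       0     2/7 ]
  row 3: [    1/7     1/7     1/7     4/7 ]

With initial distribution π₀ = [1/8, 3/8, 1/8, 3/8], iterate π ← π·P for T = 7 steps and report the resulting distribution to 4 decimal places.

π = [0.1968, 0.2114, 0.1494, 0.4423]

t=0: π = [0.1250, 0.3750, 0.1250, 0.3750]
t=1: π = [0.2500, 0.1607, 0.1429, 0.4464]
t=2: π = [0.1735, 0.2321, 0.1582, 0.4362]
t=3: π = [0.2070, 0.2044, 0.1450, 0.4435]
t=4: π = [0.1924, 0.2142, 0.1517, 0.4416]
t=5: π = [0.1983, 0.2106, 0.1487, 0.4425]
t=6: π = [0.1959, 0.2119, 0.1499, 0.4422]
t=7: π = [0.1968, 0.2114, 0.1494, 0.4423]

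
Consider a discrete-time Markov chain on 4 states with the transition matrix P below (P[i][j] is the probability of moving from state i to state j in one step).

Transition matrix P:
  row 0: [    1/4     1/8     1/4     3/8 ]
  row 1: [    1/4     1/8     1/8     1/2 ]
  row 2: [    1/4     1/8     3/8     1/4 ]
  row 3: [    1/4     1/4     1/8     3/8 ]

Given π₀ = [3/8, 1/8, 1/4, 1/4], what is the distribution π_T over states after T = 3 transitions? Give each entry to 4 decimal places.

π = [0.2500, 0.1707, 0.2100, 0.3694]

t=0: π = [0.3750, 0.1250, 0.2500, 0.2500]
t=1: π = [0.2500, 0.1563, 0.2344, 0.3594]
t=2: π = [0.2500, 0.1699, 0.2148, 0.3652]
t=3: π = [0.2500, 0.1707, 0.2100, 0.3694]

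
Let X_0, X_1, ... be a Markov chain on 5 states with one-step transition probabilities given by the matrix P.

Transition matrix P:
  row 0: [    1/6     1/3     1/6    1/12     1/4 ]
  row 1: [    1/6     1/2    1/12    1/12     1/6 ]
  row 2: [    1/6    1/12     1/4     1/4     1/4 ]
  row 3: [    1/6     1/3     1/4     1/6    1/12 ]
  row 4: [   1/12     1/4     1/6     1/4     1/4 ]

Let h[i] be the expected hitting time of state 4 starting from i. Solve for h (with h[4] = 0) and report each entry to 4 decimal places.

h = [4.9835, 5.4788, 5.0136, 5.8923, 0.0000]

First-step conditioning: h[4] = 0; for i ≠ 4, h[i] = 1 + Σ_k P[i][k]·h[k].
  h[0] = 1 + 1/6·h[0] + 1/3·h[1] + 1/6·h[2] + 1/12·h[3]
  h[1] = 1 + 1/6·h[0] + 1/2·h[1] + 1/12·h[2] + 1/12·h[3]
  h[2] = 1 + 1/6·h[0] + 1/12·h[1] + 1/4·h[2] + 1/4·h[3]
  h[3] = 1 + 1/6·h[0] + 1/3·h[1] + 1/4·h[2] + 1/6·h[3]
Solving the 4×4 linear system over states ≠ 4 gives exactly h = [6942/1393, 7632/1393, 6984/1393, 8208/1393, 0] (h[4] = 0 is the target).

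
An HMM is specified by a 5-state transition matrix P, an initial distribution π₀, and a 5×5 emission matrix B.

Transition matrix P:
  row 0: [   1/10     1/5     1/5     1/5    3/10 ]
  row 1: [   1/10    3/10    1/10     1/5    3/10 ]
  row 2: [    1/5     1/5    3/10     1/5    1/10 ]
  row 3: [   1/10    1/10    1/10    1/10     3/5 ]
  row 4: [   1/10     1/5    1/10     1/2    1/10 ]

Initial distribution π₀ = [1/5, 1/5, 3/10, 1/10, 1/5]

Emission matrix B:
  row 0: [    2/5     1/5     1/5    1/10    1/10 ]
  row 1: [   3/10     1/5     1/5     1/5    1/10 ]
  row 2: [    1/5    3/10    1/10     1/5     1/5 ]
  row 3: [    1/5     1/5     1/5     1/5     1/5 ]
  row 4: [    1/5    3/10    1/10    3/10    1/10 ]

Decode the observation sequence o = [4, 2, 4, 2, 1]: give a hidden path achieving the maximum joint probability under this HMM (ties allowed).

t=0: δ = [2.000e-02, 2.000e-02, 6.000e-02, 2.000e-02, 2.000e-02]  (obs o_0=4)
t=1: δ = [2.400e-03, 2.400e-03, 1.800e-03, 2.400e-03, 1.200e-03]  ψ = [2, 2, 2, 2, 3]  (obs o_1=2)
t=2: δ = [3.600e-05, 7.200e-05, 1.080e-04, 1.200e-04, 1.440e-04]  ψ = [2, 1, 2, 4, 3]  (obs o_2=4)
t=3: δ = [4.320e-06, 5.760e-06, 3.240e-06, 1.440e-05, 7.200e-06]  ψ = [2, 4, 2, 4, 3]  (obs o_3=2)
t=4: δ = [2.880e-07, 3.456e-07, 4.320e-07, 7.200e-07, 2.592e-06]  ψ = [3, 1, 3, 4, 3]  (obs o_4=1)
backtrack: best end state = 4; path = [2, 3, 4, 3, 4]

path = [2, 3, 4, 3, 4]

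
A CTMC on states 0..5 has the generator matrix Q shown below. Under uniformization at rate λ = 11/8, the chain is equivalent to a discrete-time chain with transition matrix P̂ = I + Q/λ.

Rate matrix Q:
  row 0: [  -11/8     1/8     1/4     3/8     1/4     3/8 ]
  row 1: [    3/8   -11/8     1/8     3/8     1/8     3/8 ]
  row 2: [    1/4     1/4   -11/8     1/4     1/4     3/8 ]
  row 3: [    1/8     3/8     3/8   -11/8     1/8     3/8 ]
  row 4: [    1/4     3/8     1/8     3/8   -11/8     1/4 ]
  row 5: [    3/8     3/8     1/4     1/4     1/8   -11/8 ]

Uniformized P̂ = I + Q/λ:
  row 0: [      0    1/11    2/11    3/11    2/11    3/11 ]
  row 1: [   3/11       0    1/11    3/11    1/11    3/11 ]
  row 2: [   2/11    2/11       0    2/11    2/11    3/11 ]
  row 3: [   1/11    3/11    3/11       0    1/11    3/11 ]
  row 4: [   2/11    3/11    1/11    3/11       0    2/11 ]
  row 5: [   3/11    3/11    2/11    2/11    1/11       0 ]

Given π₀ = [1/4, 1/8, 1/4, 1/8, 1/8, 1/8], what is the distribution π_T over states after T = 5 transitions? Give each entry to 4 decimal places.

π = [0.1691, 0.1794, 0.1459, 0.1892, 0.1097, 0.2067]

t=0: π = [0.2500, 0.1250, 0.2500, 0.1250, 0.1250, 0.1250]
t=1: π = [0.1477, 0.1705, 0.1250, 0.2045, 0.1250, 0.2273]
t=2: π = [0.1725, 0.1880, 0.1508, 0.1849, 0.1043, 0.1994]
t=3: π = [0.1689, 0.1764, 0.1446, 0.1905, 0.1108, 0.2089]
t=4: π = [0.1688, 0.1808, 0.1467, 0.1886, 0.1093, 0.2057]
t=5: π = [0.1691, 0.1794, 0.1459, 0.1892, 0.1097, 0.2067]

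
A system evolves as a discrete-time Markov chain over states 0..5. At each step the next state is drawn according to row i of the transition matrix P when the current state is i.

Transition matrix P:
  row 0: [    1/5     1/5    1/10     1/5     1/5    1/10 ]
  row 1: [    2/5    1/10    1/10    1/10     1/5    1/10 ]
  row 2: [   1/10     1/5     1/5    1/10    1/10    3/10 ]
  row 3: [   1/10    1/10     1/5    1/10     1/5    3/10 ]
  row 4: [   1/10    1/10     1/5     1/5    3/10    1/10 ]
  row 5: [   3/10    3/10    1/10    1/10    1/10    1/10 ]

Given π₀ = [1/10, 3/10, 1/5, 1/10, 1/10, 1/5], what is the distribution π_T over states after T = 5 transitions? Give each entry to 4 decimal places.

t=0: π = [0.1000, 0.3000, 0.2000, 0.1000, 0.1000, 0.2000]
t=1: π = [0.2400, 0.1700, 0.1400, 0.1200, 0.1700, 0.1600]
t=2: π = [0.2070, 0.1700, 0.1430, 0.1410, 0.1870, 0.1520]
t=3: π = [0.2021, 0.1654, 0.1471, 0.1394, 0.1892, 0.1568]
t=4: π = [0.2012, 0.1663, 0.1476, 0.1391, 0.1885, 0.1573]
t=5: π = [0.2015, 0.1663, 0.1475, 0.1390, 0.1884, 0.1573]

π = [0.2015, 0.1663, 0.1475, 0.1390, 0.1884, 0.1573]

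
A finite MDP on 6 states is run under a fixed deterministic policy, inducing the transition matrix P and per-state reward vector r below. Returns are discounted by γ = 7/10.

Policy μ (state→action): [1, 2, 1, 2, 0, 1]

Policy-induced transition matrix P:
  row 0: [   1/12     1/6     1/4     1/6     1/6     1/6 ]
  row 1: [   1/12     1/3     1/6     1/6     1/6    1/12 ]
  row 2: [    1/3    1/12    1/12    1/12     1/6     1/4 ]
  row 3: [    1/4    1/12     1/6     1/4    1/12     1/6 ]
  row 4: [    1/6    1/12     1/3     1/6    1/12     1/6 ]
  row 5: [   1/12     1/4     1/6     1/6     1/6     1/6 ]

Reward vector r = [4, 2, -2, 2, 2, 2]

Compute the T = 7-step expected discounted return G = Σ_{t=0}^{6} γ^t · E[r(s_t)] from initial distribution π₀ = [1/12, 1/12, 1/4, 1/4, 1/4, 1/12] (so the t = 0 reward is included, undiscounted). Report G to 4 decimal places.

t=0: π = [0.0833, 0.0833, 0.2500, 0.2500, 0.2500, 0.0833], E[r] = 1.1667, γ^t·E[r] = 1.166667, running G = 1.166667
t=1: π = [0.2083, 0.1250, 0.1944, 0.1667, 0.1250, 0.1806], E[r] = 1.6389, γ^t·E[r] = 1.147222, running G = 2.313889
t=2: π = [0.1701, 0.1620, 0.1887, 0.1644, 0.1424, 0.1725], E[r] = 1.5856, γ^t·E[r] = 0.776968, running G = 3.090856
t=3: π = [0.1698, 0.1668, 0.1889, 0.1646, 0.1411, 0.1689], E[r] = 1.5841, γ^t·E[r] = 0.543348, running G = 3.634204
t=4: π = [0.1697, 0.1673, 0.1886, 0.1646, 0.1412, 0.1685], E[r] = 1.5851, γ^t·E[r] = 0.380587, running G = 4.014791
t=5: π = [0.1697, 0.1674, 0.1886, 0.1647, 0.1412, 0.1684], E[r] = 1.5849, γ^t·E[r] = 0.266369, running G = 4.281160
t=6: π = [0.1697, 0.1674, 0.1886, 0.1647, 0.1412, 0.1684], E[r] = 1.5849, γ^t·E[r] = 0.186465, running G = 4.467625

G = 4.4676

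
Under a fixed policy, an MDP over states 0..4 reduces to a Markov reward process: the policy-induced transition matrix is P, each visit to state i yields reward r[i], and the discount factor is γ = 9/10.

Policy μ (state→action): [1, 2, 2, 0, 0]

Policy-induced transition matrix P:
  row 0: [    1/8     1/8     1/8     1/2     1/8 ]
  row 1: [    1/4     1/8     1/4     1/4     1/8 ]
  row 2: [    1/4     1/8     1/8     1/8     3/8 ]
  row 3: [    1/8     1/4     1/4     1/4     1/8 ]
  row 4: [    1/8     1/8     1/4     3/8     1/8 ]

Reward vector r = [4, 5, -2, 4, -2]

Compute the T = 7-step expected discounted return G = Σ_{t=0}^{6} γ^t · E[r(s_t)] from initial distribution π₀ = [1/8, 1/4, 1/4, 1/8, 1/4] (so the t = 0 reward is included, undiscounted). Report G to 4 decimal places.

t=0: π = [0.1250, 0.2500, 0.2500, 0.1250, 0.2500], E[r] = 1.2500, γ^t·E[r] = 1.250000, running G = 1.250000
t=1: π = [0.1875, 0.1406, 0.2031, 0.2813, 0.1875], E[r] = 1.7969, γ^t·E[r] = 1.617188, running G = 2.867188
t=2: π = [0.1680, 0.1602, 0.2012, 0.2949, 0.1758], E[r] = 1.8984, γ^t·E[r] = 1.537734, running G = 4.404922
t=3: π = [0.1702, 0.1619, 0.2039, 0.2888, 0.1753], E[r] = 1.8870, γ^t·E[r] = 1.375596, running G = 5.780518
t=4: π = [0.1707, 0.1611, 0.2032, 0.2890, 0.1760], E[r] = 1.8858, γ^t·E[r] = 1.237296, running G = 7.017813
t=5: π = [0.1705, 0.1611, 0.2033, 0.2893, 0.1758], E[r] = 1.8867, γ^t·E[r] = 1.114091, running G = 8.131904
t=6: π = [0.1705, 0.1612, 0.2033, 0.2892, 0.1758], E[r] = 1.8866, γ^t·E[r] = 1.002630, running G = 9.134534

G = 9.1345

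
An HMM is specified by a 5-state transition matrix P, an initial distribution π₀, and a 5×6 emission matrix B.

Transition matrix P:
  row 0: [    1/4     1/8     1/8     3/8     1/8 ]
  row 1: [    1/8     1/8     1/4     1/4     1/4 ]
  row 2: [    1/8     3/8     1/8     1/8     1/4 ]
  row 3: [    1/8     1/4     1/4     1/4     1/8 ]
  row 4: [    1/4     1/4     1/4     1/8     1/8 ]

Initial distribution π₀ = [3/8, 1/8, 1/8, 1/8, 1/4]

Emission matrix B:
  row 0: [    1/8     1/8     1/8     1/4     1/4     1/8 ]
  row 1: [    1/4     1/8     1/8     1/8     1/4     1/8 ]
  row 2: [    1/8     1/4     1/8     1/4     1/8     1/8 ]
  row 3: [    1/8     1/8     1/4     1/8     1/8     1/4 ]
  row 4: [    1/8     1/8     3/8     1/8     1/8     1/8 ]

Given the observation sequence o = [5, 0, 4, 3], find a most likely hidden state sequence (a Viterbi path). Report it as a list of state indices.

path = [0, 3, 1, 2]

t=0: δ = [4.688e-02, 1.562e-02, 1.562e-02, 3.125e-02, 3.125e-02]  (obs o_0=5)
t=1: δ = [1.465e-03, 1.953e-03, 9.766e-04, 2.197e-03, 7.324e-04]  ψ = [0, 3, 3, 0, 0]  (obs o_1=0)
t=2: δ = [9.155e-05, 1.373e-04, 6.866e-05, 6.866e-05, 6.104e-05]  ψ = [0, 3, 3, 0, 1]  (obs o_2=4)
t=3: δ = [5.722e-06, 3.219e-06, 8.583e-06, 4.292e-06, 4.292e-06]  ψ = [0, 2, 1, 0, 1]  (obs o_3=3)
backtrack: best end state = 2; path = [0, 3, 1, 2]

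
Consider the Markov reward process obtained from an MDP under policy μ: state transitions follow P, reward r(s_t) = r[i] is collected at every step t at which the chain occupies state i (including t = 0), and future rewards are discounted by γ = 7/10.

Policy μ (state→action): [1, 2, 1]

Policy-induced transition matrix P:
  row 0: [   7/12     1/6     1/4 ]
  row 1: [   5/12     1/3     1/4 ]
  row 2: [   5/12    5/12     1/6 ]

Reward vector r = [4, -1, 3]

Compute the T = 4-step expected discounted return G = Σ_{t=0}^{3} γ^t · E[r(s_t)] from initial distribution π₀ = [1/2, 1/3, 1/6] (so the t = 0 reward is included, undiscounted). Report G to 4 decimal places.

t=0: π = [0.5000, 0.3333, 0.1667], E[r] = 2.1667, γ^t·E[r] = 2.166667, running G = 2.166667
t=1: π = [0.5000, 0.2639, 0.2361], E[r] = 2.4444, γ^t·E[r] = 1.711111, running G = 3.877778
t=2: π = [0.5000, 0.2697, 0.2303], E[r] = 2.4213, γ^t·E[r] = 1.186435, running G = 5.064213
t=3: π = [0.5000, 0.2692, 0.2308], E[r] = 2.4232, γ^t·E[r] = 0.831166, running G = 5.895379

G = 5.8954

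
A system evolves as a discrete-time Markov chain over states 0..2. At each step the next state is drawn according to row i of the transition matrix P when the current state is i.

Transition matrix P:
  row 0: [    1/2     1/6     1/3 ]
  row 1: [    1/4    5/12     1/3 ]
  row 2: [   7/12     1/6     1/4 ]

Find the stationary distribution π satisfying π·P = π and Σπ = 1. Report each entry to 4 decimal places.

π = [0.4701, 0.2222, 0.3077]

Balance equations π_j = Σ_i π_i·P[i][j]:
  π_0 = 1/2·π_0 + 1/4·π_1 + 7/12·π_2
  π_1 = 1/6·π_0 + 5/12·π_1 + 1/6·π_2
  normalize: π_0 + π_1 + π_2 = 1
Solving the linear system gives exactly π = [55/117, 2/9, 4/13].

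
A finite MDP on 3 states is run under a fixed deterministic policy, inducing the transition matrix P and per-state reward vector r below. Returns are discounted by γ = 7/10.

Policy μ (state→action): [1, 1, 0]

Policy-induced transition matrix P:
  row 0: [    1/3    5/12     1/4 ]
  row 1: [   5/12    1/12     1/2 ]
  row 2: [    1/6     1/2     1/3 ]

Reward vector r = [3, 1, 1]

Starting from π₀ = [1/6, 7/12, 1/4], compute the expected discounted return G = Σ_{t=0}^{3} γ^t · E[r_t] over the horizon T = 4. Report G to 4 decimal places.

G = 3.8315

t=0: π = [0.1667, 0.5833, 0.2500], E[r] = 1.3333, γ^t·E[r] = 1.333333, running G = 1.333333
t=1: π = [0.3403, 0.2431, 0.4167], E[r] = 1.6806, γ^t·E[r] = 1.176389, running G = 2.509722
t=2: π = [0.2841, 0.3704, 0.3455], E[r] = 1.5683, γ^t·E[r] = 0.768461, running G = 3.278183
t=3: π = [0.3066, 0.3220, 0.3714], E[r] = 1.6132, γ^t·E[r] = 0.553339, running G = 3.831522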